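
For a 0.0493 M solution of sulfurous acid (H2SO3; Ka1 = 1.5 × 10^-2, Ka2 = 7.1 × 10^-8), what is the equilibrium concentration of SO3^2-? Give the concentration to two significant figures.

First ionization gives [H+] ≈ [HSO3-] = 2.07 × 10^-2 M.
Second step: Ka2 = [H+][SO3^2-]/[HSO3-] ≈ [SO3^2-] (since [H+] ≈ [HSO3-]).
So [SO3^2-] ≈ Ka2.

7.1 × 10^-8 M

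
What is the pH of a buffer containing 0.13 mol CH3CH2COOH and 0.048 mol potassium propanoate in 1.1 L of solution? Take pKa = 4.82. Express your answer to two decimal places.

pH = 4.39

Using pH = pKa + log([base]/[acid]) with [base]/[acid] = 0.048/0.13:
pH = 4.82 + (-0.433) = 4.39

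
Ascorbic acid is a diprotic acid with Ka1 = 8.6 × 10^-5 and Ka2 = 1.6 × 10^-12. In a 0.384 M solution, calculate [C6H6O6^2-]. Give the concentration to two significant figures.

First ionization gives [H+] ≈ [HC6H6O6-] = 5.75 × 10^-3 M.
Second step: Ka2 = [H+][C6H6O6^2-]/[HC6H6O6-] ≈ [C6H6O6^2-] (since [H+] ≈ [HC6H6O6-]).
So [C6H6O6^2-] ≈ Ka2.

1.6 × 10^-12 M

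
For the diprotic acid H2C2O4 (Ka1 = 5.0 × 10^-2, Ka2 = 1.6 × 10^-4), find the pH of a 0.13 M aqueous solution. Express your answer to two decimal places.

pH = 1.23

Since Ka1 ≫ Ka2, the first ionization dominates [H+].
Ka1 = x²/(0.13 − x) = 5.0 × 10^-2
Solving the quadratic: x = (−Ka1 + √(Ka1² + 4·Ka1·C₀))/2 = 5.94 × 10^-2 M
pH = −log(5.94 × 10^-2) = 1.23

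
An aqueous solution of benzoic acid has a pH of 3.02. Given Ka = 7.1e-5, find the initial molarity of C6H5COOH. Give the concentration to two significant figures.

C₀ = 1.4 × 10^-2 M

[H+] = 10^(-3.02) = 9.55 × 10^-4 M = x
Ka = x²/(C₀ − x) ⇒ C₀ = x + x²/Ka
C₀ = 9.55 × 10^-4 + (9.55 × 10^-4)²/(7.1 × 10^-5) = 1.38 × 10^-2 M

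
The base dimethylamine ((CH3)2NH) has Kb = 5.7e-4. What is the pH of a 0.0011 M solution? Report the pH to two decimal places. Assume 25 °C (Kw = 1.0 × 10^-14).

(CH3)2NH + H2O ⇌ (CH3)2NH2+ + OH-
Kb = [OH-]²/(0.0011 − [OH-]) = 5.7 × 10^-4
[OH-] is not negligible relative to C₀; solve [OH-]² + 0.00057·[OH-] − 6.27e-07 = 0.
[OH-] = (−Kb + √(Kb² + 4·Kb·C₀))/2 = 5.57 × 10^-4 M
pOH = 3.25, so pH = 14.00 − pOH = 10.75

pH = 10.75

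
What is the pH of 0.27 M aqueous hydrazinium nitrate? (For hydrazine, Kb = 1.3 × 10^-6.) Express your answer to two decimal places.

N2H5+ is the conjugate acid of the weak base N2H4.
Ka = Kw/Kb = 1.0×10^-14 / 1.3 × 10^-6 = 7.69 × 10^-9
Ka = [H+]²/(0.27 − [H+]) = 7.69 × 10^-9
Since Ka ≪ C₀, [H+] ≈ √(Ka·C₀) = 4.56 × 10^-5 M.
([H+]/C₀ = 0.017% < 5%, so the approximation holds.)
pH = −log[H+] = −log(4.56 × 10^-5) = 4.34

pH = 4.34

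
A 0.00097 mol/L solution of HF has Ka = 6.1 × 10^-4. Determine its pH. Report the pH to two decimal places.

pH = 3.28

HF ⇌ F- + H+
From the ICE table, Ka = [H+]²/(0.00097 − [H+]) = 6.1 × 10^-4.
[H+] is not negligible relative to C₀; solve [H+]² + 0.00061·[H+] − 5.92e-07 = 0.
[H+] = (−Ka + √(Ka² + 4·Ka·C₀))/2 = 5.22 × 10^-4 M
pH = −log[H+] = −log(5.22 × 10^-4) = 3.28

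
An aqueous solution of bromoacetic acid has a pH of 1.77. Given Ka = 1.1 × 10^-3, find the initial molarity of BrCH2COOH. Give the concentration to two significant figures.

C₀ = 2.8 × 10^-1 M

[H+] = 10^(-1.77) = 1.70 × 10^-2 M = x
Ka = x²/(C₀ − x) ⇒ C₀ = x + x²/Ka
C₀ = 1.70 × 10^-2 + (1.70 × 10^-2)²/(1.1 × 10^-3) = 2.80 × 10^-1 M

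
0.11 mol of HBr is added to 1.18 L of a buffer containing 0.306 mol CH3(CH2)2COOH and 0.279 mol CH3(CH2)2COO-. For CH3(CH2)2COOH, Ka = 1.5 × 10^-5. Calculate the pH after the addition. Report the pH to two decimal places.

After neutralization: n(CH3(CH2)2COOH) = 0.416 mol, n(CH3(CH2)2COO-) = 0.169 mol.
pKa = −log(1.5 × 10^-5) = 4.824
pH = pKa + log([A⁻]/[HA]) = 4.824 + log(0.169/0.416) = 4.824 -0.391

pH = 4.43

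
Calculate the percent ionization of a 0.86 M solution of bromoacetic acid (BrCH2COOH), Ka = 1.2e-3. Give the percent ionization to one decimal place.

BrCH2COOH ⇌ BrCH2COO- + H+; let x = [H+] at equilibrium.
x ≈ √(Ka·C₀) = √(1.2 × 10^-3 × 0.86) = 3.21 × 10^-2 M
% ionization = x/C₀ × 100% = 3.21 × 10^-2/0.86 × 100% = 3.7%

3.7%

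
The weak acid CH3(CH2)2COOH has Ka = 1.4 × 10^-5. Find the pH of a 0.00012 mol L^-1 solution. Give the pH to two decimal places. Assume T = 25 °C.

CH3(CH2)2COOH ⇌ CH3(CH2)2COO- + H+
From the ICE table, Ka = x²/(0.00012 − x) = 1.4 × 10^-5.
The 5% rule fails; solving x² + Ka·x − Ka·C₀ = 0 exactly:
x = (−Ka + √(Ka² + 4·Ka·C₀))/2 = 3.46 × 10^-5 M
pH = −log[H+] = −log(3.46 × 10^-5) = 4.46

pH = 4.46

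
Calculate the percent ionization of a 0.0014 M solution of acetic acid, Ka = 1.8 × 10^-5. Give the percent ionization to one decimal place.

CH3COOH ⇌ CH3COO- + H+; let x = [H+] at equilibrium.
Solve x² + 1.8e-05x − 2.52e-08 = 0 → x = 1.50 × 10^-4 M
% ionization = x/C₀ × 100% = 1.50 × 10^-4/0.0014 × 100% = 10.7%

10.7%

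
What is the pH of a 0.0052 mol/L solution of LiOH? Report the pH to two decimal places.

pH = 11.72

LiOH is a strong base; [OH-] = 0.0052 M.
pOH = -log(0.0052) = 2.28
pH = 14.00 - 2.28 = 11.72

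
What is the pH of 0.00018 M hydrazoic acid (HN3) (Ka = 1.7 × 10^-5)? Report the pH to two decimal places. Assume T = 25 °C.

pH = 4.32

HN3 ⇌ N3- + H+
From the ICE table, Ka = x²/(0.00018 − x) = 1.7 × 10^-5.
Here C₀/Ka ≈ 10.6, so the small-x approximation fails. Use the quadratic:
x = [−1.7e-05 + √(1.7e-05² + 1.22e-08)]/2 = 4.75 × 10^-5 M
pH = −log[H+] = −log(4.75 × 10^-5) = 4.32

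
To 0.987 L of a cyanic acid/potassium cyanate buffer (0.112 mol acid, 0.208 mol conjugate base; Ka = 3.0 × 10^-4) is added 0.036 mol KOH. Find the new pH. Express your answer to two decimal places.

OH- converts HOCN to OCN-: HOCN → 0.076 mol, OCN- → 0.244 mol.
pKa = −log(3.0 × 10^-4) = 3.523
Henderson–Hasselbalch with mole ratio 0.244/0.076: pH = 3.523 + (+0.507)

pH = 4.03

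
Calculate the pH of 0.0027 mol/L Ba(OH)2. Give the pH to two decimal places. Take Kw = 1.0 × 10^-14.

Ba(OH)2 is a strong base (each formula unit releases 2 OH-); [OH-] = 0.0054 M.
pOH = -log(0.0054) = 2.27
pH = 14.00 - 2.27 = 11.73

pH = 11.73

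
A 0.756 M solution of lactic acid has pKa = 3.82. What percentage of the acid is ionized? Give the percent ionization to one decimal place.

1.4%

CH3CH(OH)COOH ⇌ CH3CH(OH)COO- + H+; let x = [H+] at equilibrium.
Ka = 10^(−3.82) = 1.51 × 10^-4
x ≈ √(Ka·C₀) = √(1.51 × 10^-4 × 0.756) = 1.07 × 10^-2 M
Fraction ionized = 1.07 × 10^-2 / 0.756 = 0.0142 → 1.4%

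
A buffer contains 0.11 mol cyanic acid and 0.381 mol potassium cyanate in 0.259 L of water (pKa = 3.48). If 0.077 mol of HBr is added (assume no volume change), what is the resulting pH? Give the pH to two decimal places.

pH = 3.69

After neutralization: n(HOCN) = 0.187 mol, n(OCN-) = 0.304 mol.
pH = pKa + log([A⁻]/[HA]) = 3.48 + log(0.304/0.187) = 3.48 +0.211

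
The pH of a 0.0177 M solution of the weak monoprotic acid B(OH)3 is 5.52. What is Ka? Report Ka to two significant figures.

Ka = 5.2 × 10^-10

[H+] = 10^(-5.52) = 3.02 × 10^-6 M
At equilibrium [HA] = 0.0177 − 3.02 × 10^-6 = 1.77 × 10^-2 M
Ka = [H+][A-]/[HA] = (3.02 × 10^-6)² / 1.77 × 10^-2 = 5.2 × 10^-10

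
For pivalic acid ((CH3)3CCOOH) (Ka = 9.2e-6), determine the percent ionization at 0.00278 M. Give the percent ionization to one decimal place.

5.6%

(CH3)3CCOOH ⇌ (CH3)3CCOO- + H+; let x = [H+] at equilibrium.
Solve x² + 9.2e-06x − 2.56e-08 = 0 → x = 1.55 × 10^-4 M
% ionization = x/C₀ × 100% = 1.55 × 10^-4/0.00278 × 100% = 5.6%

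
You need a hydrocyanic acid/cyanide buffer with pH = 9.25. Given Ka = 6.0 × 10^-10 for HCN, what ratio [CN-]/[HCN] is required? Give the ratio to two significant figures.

ratio = 1.1

pKa = -log(6.0 × 10^-10) = 9.222
pH = pKa + log(r) ⇒ log(r) = 9.25 − 9.222 = +0.028
r = [CN-]/[HCN] = 10^(+0.028) = 1.07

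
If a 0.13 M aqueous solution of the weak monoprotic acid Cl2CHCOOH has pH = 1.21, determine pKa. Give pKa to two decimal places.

pKa = 1.25

[H+] = 10^(-1.21) = 6.17 × 10^-2 M
At equilibrium [HA] = 0.13 − 6.17 × 10^-2 = 6.83 × 10^-2 M
Ka = [H+][A-]/[HA] = (6.17 × 10^-2)² / 6.83 × 10^-2 = 5.57 × 10^-2
pKa = -log(5.57 × 10^-2) = 1.25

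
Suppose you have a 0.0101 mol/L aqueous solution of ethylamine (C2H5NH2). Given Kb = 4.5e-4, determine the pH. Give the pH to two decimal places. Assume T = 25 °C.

C2H5NH2 + H2O ⇌ C2H5NH3+ + OH-
Kb = [OH-]²/(0.0101 − [OH-]) = 4.5 × 10^-4
The 5% rule fails; solving [OH-]² + Kb·[OH-] − Kb·C₀ = 0 exactly:
[OH-] = [−0.00045 + √(0.00045² + 1.82e-05)]/2 = 1.92 × 10^-3 M
pOH = −log(1.92 × 10^-3) = 2.72; pH = 14.00 − 2.72 = 11.28

pH = 11.28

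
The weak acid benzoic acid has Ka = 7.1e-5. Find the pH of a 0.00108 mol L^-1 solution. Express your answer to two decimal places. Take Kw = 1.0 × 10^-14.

C6H5COOH ⇌ C6H5COO- + H+
Let x = [H+] at equilibrium. Ka = x²/(0.00108 − x).
Here C₀/Ka ≈ 15.2, so the small-x approximation fails. Use the quadratic:
x = [−7.1e-05 + √(7.1e-05² + 3.07e-07)]/2 = 2.44 × 10^-4 M
pH = −log(2.44 × 10^-4) = 3.61

pH = 3.61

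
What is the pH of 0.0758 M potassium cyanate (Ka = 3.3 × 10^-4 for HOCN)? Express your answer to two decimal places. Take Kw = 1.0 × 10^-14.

OCN- is the conjugate base of the weak acid HOCN.
Kb = Kw/Ka = 1.0×10^-14 / 3.3 × 10^-4 = 3.03 × 10^-11
Kb = x²/(0.0758 − x) = 3.03 × 10^-11
Neglecting x in the denominator: x = √(3.03 × 10^-11 × 0.0758) = 1.52 × 10^-6 M
(x/C₀ = 0.002% < 5%, so the approximation holds.)
pOH = 5.82, so pH = 14.00 − pOH = 8.18

pH = 8.18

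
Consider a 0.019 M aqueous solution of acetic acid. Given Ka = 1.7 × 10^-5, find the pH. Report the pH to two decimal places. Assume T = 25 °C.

pH = 3.25

CH3COOH ⇌ CH3COO- + H+
Let x = [H+] at equilibrium. Ka = x²/(0.019 − x).
Assume x ≪ 0.019: x ≈ √(1.7 × 10^-5 × 0.019) = 5.68 × 10^-4 M
(x/C₀ = 3% < 5%, so the approximation holds.)
pH = −log[H+] = −log(5.68 × 10^-4) = 3.25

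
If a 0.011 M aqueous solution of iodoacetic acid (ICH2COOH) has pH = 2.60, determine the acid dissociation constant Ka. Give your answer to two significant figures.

Ka = 7.4 × 10^-4

[H+] = 10^(-2.60) = 2.51 × 10^-3 M
At equilibrium [HA] = 0.011 − 2.51 × 10^-3 = 8.49 × 10^-3 M
Ka = [H+][A-]/[HA] = (2.51 × 10^-3)² / 8.49 × 10^-3 = 7.4 × 10^-4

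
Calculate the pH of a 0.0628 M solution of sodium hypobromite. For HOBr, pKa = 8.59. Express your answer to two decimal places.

pH = 10.69

OBr- is the conjugate base of the weak acid HOBr.
Ka = 10^(−8.59) = 2.57 × 10^-9
Kb = Kw/Ka = 1.0×10^-14 / 2.57 × 10^-9 = 3.89 × 10^-6
From the ICE table, Kb = [OH-]²/(0.0628 − [OH-]) = 3.89 × 10^-6.
Since Kb ≪ C₀, [OH-] ≈ √(Kb·C₀) = 4.94 × 10^-4 M.
Check: 0.79% ionized — well under 5%, approximation valid.
pOH = 3.31, so pH = 14.00 − pOH = 10.69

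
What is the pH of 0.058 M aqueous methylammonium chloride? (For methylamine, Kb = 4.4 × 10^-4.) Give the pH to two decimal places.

CH3NH3+ is the conjugate acid of the weak base CH3NH2.
Ka = Kw/Kb = 1.0×10^-14 / 4.4 × 10^-4 = 2.27 × 10^-11
Let x = [H+] at equilibrium. Ka = x²/(0.058 − x).
Since Ka ≪ C₀, x ≈ √(Ka·C₀) = 1.15 × 10^-6 M.
Check: 0.002% ionized — well under 5%, approximation valid.
pH = −log(1.15 × 10^-6) = 5.94

pH = 5.94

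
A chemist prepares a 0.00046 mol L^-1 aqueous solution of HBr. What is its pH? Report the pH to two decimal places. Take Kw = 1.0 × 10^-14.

HBr is a strong acid and dissociates completely, so [H+] = 0.00046 M.
pH = -log(0.00046) = 3.34

pH = 3.34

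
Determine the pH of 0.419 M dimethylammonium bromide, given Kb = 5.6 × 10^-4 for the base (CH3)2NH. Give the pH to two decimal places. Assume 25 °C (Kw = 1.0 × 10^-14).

(CH3)2NH2+ is the conjugate acid of the weak base (CH3)2NH.
Ka = Kw/Kb = 1.0×10^-14 / 5.6 × 10^-4 = 1.79 × 10^-11
Ka = x²/(0.419 − x) = 1.79 × 10^-11
Neglecting x in the denominator: x = √(1.79 × 10^-11 × 0.419) = 2.74 × 10^-6 M
pH = −log[H+] = −log(2.74 × 10^-6) = 5.56

pH = 5.56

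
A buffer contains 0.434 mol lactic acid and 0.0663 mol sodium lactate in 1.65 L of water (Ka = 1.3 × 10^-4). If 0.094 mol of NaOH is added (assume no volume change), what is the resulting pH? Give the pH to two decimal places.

pH = 3.56

OH- converts CH3CH(OH)COOH to CH3CH(OH)COO-: CH3CH(OH)COOH → 0.34 mol, CH3CH(OH)COO- → 0.16 mol.
pKa = −log(1.3 × 10^-4) = 3.886
pH = pKa + log([A⁻]/[HA]) = 3.886 + log(0.16/0.34) = 3.886 -0.327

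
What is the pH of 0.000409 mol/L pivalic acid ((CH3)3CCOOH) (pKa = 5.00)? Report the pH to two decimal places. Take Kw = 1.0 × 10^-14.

pH = 4.23

(CH3)3CCOOH ⇌ (CH3)3CCOO- + H+
Ka = 10^(−5.00) = 1.00 × 10^-5
Let x = [H+] at equilibrium. Ka = x²/(0.000409 − x).
x is not negligible relative to C₀; solve x² + 1e-05·x − 4.09e-09 = 0.
x = (−Ka + √(Ka² + 4·Ka·C₀))/2 = 5.91 × 10^-5 M
pH = −log[H+] = −log(5.91 × 10^-5) = 4.23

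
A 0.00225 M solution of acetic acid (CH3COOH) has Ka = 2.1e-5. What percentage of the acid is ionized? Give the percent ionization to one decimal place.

CH3COOH ⇌ CH3COO- + H+; let x = [H+] at equilibrium.
Ka = x²/(C₀ − x); solving the quadratic gives x = 2.07 × 10^-4 M.
Fraction ionized = 2.07 × 10^-4 / 0.00225 = 0.0920 → 9.2%

9.2%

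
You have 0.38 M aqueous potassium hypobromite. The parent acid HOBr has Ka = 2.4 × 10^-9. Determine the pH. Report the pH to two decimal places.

pH = 11.10

OBr- is the conjugate base of the weak acid HOBr.
Kb = Kw/Ka = 1.0×10^-14 / 2.4 × 10^-9 = 4.17 × 10^-6
Let x = [OH-] at equilibrium. Kb = x²/(0.38 − x).
Assume x ≪ 0.38: x ≈ √(4.17 × 10^-6 × 0.38) = 1.26 × 10^-3 M
Check: 0.33% ionized — well under 5%, approximation valid.
pOH = 2.90, so pH = 14.00 − pOH = 11.10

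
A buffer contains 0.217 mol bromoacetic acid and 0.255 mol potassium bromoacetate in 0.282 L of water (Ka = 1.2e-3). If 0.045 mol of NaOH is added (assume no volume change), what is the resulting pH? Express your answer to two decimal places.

pH = 3.16

OH- converts BrCH2COOH to BrCH2COO-: BrCH2COOH → 0.172 mol, BrCH2COO- → 0.3 mol.
pKa = −log(1.2 × 10^-3) = 2.921
Henderson–Hasselbalch with mole ratio 0.3/0.172: pH = 2.921 + (+0.242)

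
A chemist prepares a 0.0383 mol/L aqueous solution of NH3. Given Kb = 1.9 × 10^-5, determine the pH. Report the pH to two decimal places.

pH = 10.93

NH3 + H2O ⇌ NH4+ + OH-
Let x = [OH-] at equilibrium. Kb = x²/(0.0383 − x).
Assume x ≪ 0.0383: x ≈ √(1.9 × 10^-5 × 0.0383) = 8.53 × 10^-4 M
Check: 2.2% ionized — well under 5%, approximation valid.
pOH = 3.07, so pH = 14.00 − pOH = 10.93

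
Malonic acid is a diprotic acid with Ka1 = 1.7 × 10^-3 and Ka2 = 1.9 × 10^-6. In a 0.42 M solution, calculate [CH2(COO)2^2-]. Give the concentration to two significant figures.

1.9 × 10^-6 M

First ionization gives [H+] ≈ [CH2(COOH)COO-] = 2.59 × 10^-2 M.
Second step: Ka2 = [H+][CH2(COO)2^2-]/[CH2(COOH)COO-] ≈ [CH2(COO)2^2-] (since [H+] ≈ [CH2(COOH)COO-]).
So [CH2(COO)2^2-] ≈ Ka2.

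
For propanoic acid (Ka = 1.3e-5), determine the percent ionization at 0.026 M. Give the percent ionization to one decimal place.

2.2%

CH3CH2COOH ⇌ CH3CH2COO- + H+; let x = [H+] at equilibrium.
x ≈ √(Ka·C₀) = √(1.3 × 10^-5 × 0.026) = 5.81 × 10^-4 M
Fraction ionized = 5.81 × 10^-4 / 0.026 = 0.0223 → 2.2%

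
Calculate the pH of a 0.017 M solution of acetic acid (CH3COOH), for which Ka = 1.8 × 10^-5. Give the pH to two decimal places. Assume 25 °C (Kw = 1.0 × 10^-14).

pH = 3.26

CH3COOH ⇌ CH3COO- + H+
From the ICE table, Ka = [H+]²/(0.017 − [H+]) = 1.8 × 10^-5.
Assume [H+] ≪ 0.017: [H+] ≈ √(1.8 × 10^-5 × 0.017) = 5.53 × 10^-4 M
Check: 3.3% ionized — well under 5%, approximation valid.
pH = −log(5.53 × 10^-4) = 3.26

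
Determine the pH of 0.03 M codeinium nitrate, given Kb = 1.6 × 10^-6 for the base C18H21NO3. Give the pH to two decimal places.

C18H22NO3+ is the conjugate acid of the weak base C18H21NO3.
Ka = Kw/Kb = 1.0×10^-14 / 1.6 × 10^-6 = 6.25 × 10^-9
Ka = x²/(0.03 − x) = 6.25 × 10^-9
Neglecting x in the denominator: x = √(6.25 × 10^-9 × 0.03) = 1.37 × 10^-5 M
pH = −log[H+] = −log(1.37 × 10^-5) = 4.86

pH = 4.86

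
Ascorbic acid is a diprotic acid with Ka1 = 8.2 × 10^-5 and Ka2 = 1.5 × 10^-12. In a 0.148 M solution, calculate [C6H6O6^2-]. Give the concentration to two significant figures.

First ionization gives [H+] ≈ [HC6H6O6-] = 3.48 × 10^-3 M.
Second step: Ka2 = [H+][C6H6O6^2-]/[HC6H6O6-] ≈ [C6H6O6^2-] (since [H+] ≈ [HC6H6O6-]).
So [C6H6O6^2-] ≈ Ka2.

1.5 × 10^-12 M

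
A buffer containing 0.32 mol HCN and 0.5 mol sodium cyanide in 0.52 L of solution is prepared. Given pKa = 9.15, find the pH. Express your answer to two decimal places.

pH = pKa + log([A⁻]/[HA]) = 9.15 + log(0.5/0.32)
pH = 9.15 + (+0.194) = 9.34

pH = 9.34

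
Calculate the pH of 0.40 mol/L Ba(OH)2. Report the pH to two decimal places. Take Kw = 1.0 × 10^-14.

pH = 13.90

Ba(OH)2 is a strong base (each formula unit releases 2 OH-); [OH-] = 0.8 M.
pOH = -log(0.8) = 0.10
pH = 14.00 - 0.10 = 13.90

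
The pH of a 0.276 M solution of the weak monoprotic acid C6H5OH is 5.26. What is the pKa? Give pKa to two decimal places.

[H+] = 10^(-5.26) = 5.50 × 10^-6 M
At equilibrium [HA] = 0.276 − 5.50 × 10^-6 = 2.76 × 10^-1 M
Ka = [H+][A-]/[HA] = (5.50 × 10^-6)² / 2.76 × 10^-1 = 1.10 × 10^-10
pKa = -log(1.10 × 10^-10) = 9.96

pKa = 9.96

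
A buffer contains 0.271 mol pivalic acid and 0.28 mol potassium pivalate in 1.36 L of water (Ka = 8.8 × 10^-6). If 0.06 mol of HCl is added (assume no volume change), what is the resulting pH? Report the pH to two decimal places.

Added H+ converts (CH3)3CCOO- to (CH3)3CCOOH: (CH3)3CCOOH → 0.331 mol, (CH3)3CCOO- → 0.22 mol.
pKa = −log(8.8 × 10^-6) = 5.056
pH = pKa + log([A⁻]/[HA]) = 5.056 + log(0.22/0.331) = 5.056 -0.177

pH = 4.88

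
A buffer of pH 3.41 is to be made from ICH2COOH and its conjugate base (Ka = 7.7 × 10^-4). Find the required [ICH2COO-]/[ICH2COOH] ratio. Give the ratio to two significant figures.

ratio = 2.0

pKa = -log(7.7 × 10^-4) = 3.114
pH = pKa + log(r) ⇒ log(r) = 3.41 − 3.114 = +0.296
r = [ICH2COO-]/[ICH2COOH] = 10^(+0.296) = 1.98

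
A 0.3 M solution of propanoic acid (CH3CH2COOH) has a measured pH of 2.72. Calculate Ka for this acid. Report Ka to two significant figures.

[H+] = 10^(-2.72) = 1.91 × 10^-3 M
At equilibrium [HA] = 0.3 − 1.91 × 10^-3 = 2.98 × 10^-1 M
Ka = [H+][A-]/[HA] = (1.91 × 10^-3)² / 2.98 × 10^-1 = 1.2 × 10^-5

Ka = 1.2 × 10^-5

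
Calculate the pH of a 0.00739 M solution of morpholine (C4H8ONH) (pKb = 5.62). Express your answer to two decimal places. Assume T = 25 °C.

pH = 10.12

C4H8ONH + H2O ⇌ C4H8ONH2+ + OH-
Kb = 10^(−5.62) = 2.40 × 10^-6
From the ICE table, Kb = x²/(0.00739 − x) = 2.40 × 10^-6.
Assume x ≪ 0.00739: x ≈ √(2.40 × 10^-6 × 0.00739) = 1.33 × 10^-4 M
(x/C₀ = 1.8% < 5%, so the approximation holds.)
pOH = −log(1.33 × 10^-4) = 3.88; pH = 14.00 − 3.88 = 10.12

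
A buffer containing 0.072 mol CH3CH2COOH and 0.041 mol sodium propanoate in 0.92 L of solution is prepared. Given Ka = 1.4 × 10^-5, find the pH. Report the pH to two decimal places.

pH = 4.61

pKa = −log(1.4 × 10^-5) = 4.854
Using pH = pKa + log([base]/[acid]) with [base]/[acid] = 0.041/0.072:
pH = 4.854 + (-0.245) = 4.61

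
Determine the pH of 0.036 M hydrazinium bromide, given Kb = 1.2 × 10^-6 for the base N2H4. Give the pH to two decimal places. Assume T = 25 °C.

N2H5+ is the conjugate acid of the weak base N2H4.
Ka = Kw/Kb = 1.0×10^-14 / 1.2 × 10^-6 = 8.33 × 10^-9
Let x = [H+] at equilibrium. Ka = x²/(0.036 − x).
Assume x ≪ 0.036: x ≈ √(8.33 × 10^-9 × 0.036) = 1.73 × 10^-5 M
(x/C₀ = 0.048% < 5%, so the approximation holds.)
pH = −log[H+] = −log(1.73 × 10^-5) = 4.76

pH = 4.76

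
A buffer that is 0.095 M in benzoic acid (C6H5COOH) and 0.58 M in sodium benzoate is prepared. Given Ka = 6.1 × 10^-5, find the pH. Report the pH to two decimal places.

pH = 5.00

pKa = −log(6.1 × 10^-5) = 4.215
Using pH = pKa + log([base]/[acid]) with [base]/[acid] = 0.58/0.095:
pH = 4.215 + (+0.786) = 5.00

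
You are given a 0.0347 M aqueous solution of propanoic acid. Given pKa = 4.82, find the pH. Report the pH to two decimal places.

CH3CH2COOH ⇌ CH3CH2COO- + H+
Ka = 10^(−4.82) = 1.51 × 10^-5
Ka = [H+]²/(0.0347 − [H+]) = 1.51 × 10^-5
Since Ka ≪ C₀, [H+] ≈ √(Ka·C₀) = 7.24 × 10^-4 M.
pH = −log[H+] = −log(7.24 × 10^-4) = 3.14

pH = 3.14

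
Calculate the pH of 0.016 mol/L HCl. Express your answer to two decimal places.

HCl is a strong acid and dissociates completely, so [H+] = 0.016 M.
pH = -log(0.016) = 1.80

pH = 1.80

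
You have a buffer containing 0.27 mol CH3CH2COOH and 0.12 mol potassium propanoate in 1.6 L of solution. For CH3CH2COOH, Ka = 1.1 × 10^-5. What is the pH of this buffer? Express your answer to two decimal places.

pH = 4.61

pKa = −log(1.1 × 10^-5) = 4.959
Using pH = pKa + log([base]/[acid]) with [base]/[acid] = 0.12/0.27:
pH = 4.959 + (-0.352) = 4.61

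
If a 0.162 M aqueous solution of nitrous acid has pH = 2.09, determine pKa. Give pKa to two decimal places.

pKa = 3.37

[H+] = 10^(-2.09) = 8.13 × 10^-3 M
At equilibrium [HA] = 0.162 − 8.13 × 10^-3 = 1.54 × 10^-1 M
Ka = [H+][A-]/[HA] = (8.13 × 10^-3)² / 1.54 × 10^-1 = 4.29 × 10^-4
pKa = -log(4.29 × 10^-4) = 3.37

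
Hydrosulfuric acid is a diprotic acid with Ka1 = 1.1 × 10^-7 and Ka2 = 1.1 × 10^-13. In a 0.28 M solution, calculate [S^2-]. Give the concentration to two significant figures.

First ionization gives [H+] ≈ [HS-] = 1.75 × 10^-4 M.
Second step: Ka2 = [H+][S^2-]/[HS-] ≈ [S^2-] (since [H+] ≈ [HS-]).
So [S^2-] ≈ Ka2.

1.1 × 10^-13 M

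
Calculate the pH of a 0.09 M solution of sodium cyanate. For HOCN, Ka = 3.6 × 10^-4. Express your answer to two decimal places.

OCN- is the conjugate base of the weak acid HOCN.
Kb = Kw/Ka = 1.0×10^-14 / 3.6 × 10^-4 = 2.78 × 10^-11
From the ICE table, Kb = x²/(0.09 − x) = 2.78 × 10^-11.
Neglecting x in the denominator: x = √(2.78 × 10^-11 × 0.09) = 1.58 × 10^-6 M
(x/C₀ = 0.0018% < 5%, so the approximation holds.)
pOH = −log(1.58 × 10^-6) = 5.80; pH = 14.00 − 5.80 = 8.20

pH = 8.20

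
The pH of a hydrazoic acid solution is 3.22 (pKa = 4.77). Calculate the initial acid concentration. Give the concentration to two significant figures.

C₀ = 2.2 × 10^-2 M

[H+] = 10^(-3.22) = 6.03 × 10^-4 M = x
Ka = 10^(−4.77) = 1.70 × 10^-5
Ka = x²/(C₀ − x) ⇒ C₀ = x + x²/Ka
C₀ = 6.03 × 10^-4 + (6.03 × 10^-4)²/(1.70 × 10^-5) = 2.20 × 10^-2 M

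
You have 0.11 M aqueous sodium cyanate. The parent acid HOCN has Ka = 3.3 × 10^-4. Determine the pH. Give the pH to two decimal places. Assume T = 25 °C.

OCN- is the conjugate base of the weak acid HOCN.
Kb = Kw/Ka = 1.0×10^-14 / 3.3 × 10^-4 = 3.03 × 10^-11
From the ICE table, Kb = [OH-]²/(0.11 − [OH-]) = 3.03 × 10^-11.
Since Kb ≪ C₀, [OH-] ≈ √(Kb·C₀) = 1.83 × 10^-6 M.
Check: 0.0017% ionized — well under 5%, approximation valid.
pOH = −log(1.83 × 10^-6) = 5.74; pH = 14.00 − 5.74 = 8.26

pH = 8.26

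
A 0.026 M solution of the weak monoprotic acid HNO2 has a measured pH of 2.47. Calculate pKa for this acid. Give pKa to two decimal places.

pKa = 3.29

[H+] = 10^(-2.47) = 3.39 × 10^-3 M
At equilibrium [HA] = 0.026 − 3.39 × 10^-3 = 2.26 × 10^-2 M
Ka = [H+][A-]/[HA] = (3.39 × 10^-3)² / 2.26 × 10^-2 = 5.08 × 10^-4
pKa = -log(5.08 × 10^-4) = 3.29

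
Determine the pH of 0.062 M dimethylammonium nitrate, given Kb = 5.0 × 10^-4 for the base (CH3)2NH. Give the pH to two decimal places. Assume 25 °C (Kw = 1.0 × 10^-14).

(CH3)2NH2+ is the conjugate acid of the weak base (CH3)2NH.
Ka = Kw/Kb = 1.0×10^-14 / 5.0 × 10^-4 = 2.00 × 10^-11
Let x = [H+] at equilibrium. Ka = x²/(0.062 − x).
Assume x ≪ 0.062: x ≈ √(2.00 × 10^-11 × 0.062) = 1.11 × 10^-6 M
pH = −log[H+] = −log(1.11 × 10^-6) = 5.95

pH = 5.95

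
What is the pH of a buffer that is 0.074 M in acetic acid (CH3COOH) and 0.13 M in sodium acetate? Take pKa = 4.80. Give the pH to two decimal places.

pH = 5.04

Henderson–Hasselbalch: pH = pKa + log([CH3COO-]/[CH3COOH]) = 4.80 + log(0.13/0.074)
pH = 4.80 + (+0.245) = 5.04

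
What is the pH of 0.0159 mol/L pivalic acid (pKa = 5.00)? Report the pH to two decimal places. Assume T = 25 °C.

(CH3)3CCOOH ⇌ (CH3)3CCOO- + H+
Ka = 10^(−5.00) = 1.00 × 10^-5
From the ICE table, Ka = x²/(0.0159 − x) = 1.00 × 10^-5.
Since Ka ≪ C₀, x ≈ √(Ka·C₀) = 3.99 × 10^-4 M.
pH = −log(3.99 × 10^-4) = 3.40

pH = 3.40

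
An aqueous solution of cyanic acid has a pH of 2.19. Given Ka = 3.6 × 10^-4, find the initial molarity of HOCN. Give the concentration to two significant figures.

[H+] = 10^(-2.19) = 6.46 × 10^-3 M = x
Ka = x²/(C₀ − x) ⇒ C₀ = x + x²/Ka
C₀ = 6.46 × 10^-3 + (6.46 × 10^-3)²/(3.6 × 10^-4) = 1.22 × 10^-1 M

C₀ = 1.2 × 10^-1 M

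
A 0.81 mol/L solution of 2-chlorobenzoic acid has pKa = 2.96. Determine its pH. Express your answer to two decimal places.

ClC6H4COOH ⇌ ClC6H4COO- + H+
Ka = 10^(−2.96) = 1.10 × 10^-3
Ka = [H+]²/(0.81 − [H+]) = 1.10 × 10^-3
Neglecting [H+] in the denominator: [H+] = √(1.10 × 10^-3 × 0.81) = 2.98 × 10^-2 M
([H+]/C₀ = 3.7% < 5%, so the approximation holds.)
pH = −log[H+] = −log(2.98 × 10^-2) = 1.53

pH = 1.53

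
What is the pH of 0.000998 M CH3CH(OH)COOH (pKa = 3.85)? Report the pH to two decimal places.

pH = 3.51

CH3CH(OH)COOH ⇌ CH3CH(OH)COO- + H+
Ka = 10^(−3.85) = 1.41 × 10^-4
Ka = x²/(0.000998 − x) = 1.41 × 10^-4
The 5% rule fails; solving x² + Ka·x − Ka·C₀ = 0 exactly:
x = [−0.000141 + √(0.000141² + 5.63e-07)]/2 = 3.11 × 10^-4 M
pH = −log(3.11 × 10^-4) = 3.51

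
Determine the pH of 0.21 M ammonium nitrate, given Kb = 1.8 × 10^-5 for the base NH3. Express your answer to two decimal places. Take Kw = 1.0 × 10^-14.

pH = 4.97

NH4+ is the conjugate acid of the weak base NH3.
Ka = Kw/Kb = 1.0×10^-14 / 1.8 × 10^-5 = 5.56 × 10^-10
Ka = x²/(0.21 − x) = 5.56 × 10^-10
Since Ka ≪ C₀, x ≈ √(Ka·C₀) = 1.08 × 10^-5 M.
(x/C₀ = 0.0051% < 5%, so the approximation holds.)
pH = −log[H+] = −log(1.08 × 10^-5) = 4.97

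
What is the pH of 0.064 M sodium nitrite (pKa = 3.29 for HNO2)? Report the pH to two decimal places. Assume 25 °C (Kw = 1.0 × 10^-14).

pH = 8.05

NO2- is the conjugate base of the weak acid HNO2.
Ka = 10^(−3.29) = 5.13 × 10^-4
Kb = Kw/Ka = 1.0×10^-14 / 5.13 × 10^-4 = 1.95 × 10^-11
Kb = [OH-]²/(0.064 − [OH-]) = 1.95 × 10^-11
Assume [OH-] ≪ 0.064: [OH-] ≈ √(1.95 × 10^-11 × 0.064) = 1.12 × 10^-6 M
([OH-]/C₀ = 0.0017% < 5%, so the approximation holds.)
pOH = −log(1.12 × 10^-6) = 5.95; pH = 14.00 − 5.95 = 8.05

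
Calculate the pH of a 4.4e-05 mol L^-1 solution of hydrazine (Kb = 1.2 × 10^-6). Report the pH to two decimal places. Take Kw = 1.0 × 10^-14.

pH = 8.83

N2H4 + H2O ⇌ N2H5+ + OH-
Let x = [OH-] at equilibrium. Kb = x²/(4.4e-05 − x).
The 5% rule fails; solving x² + Kb·x − Kb·C₀ = 0 exactly:
x = (−Kb + √(Kb² + 4·Kb·C₀))/2 = 6.69 × 10^-6 M
pOH = 5.17, so pH = 14.00 − pOH = 8.83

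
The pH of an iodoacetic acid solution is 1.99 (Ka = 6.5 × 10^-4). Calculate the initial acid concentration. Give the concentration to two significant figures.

[H+] = 10^(-1.99) = 1.02 × 10^-2 M = x
Ka = x²/(C₀ − x) ⇒ C₀ = x + x²/Ka
C₀ = 1.02 × 10^-2 + (1.02 × 10^-2)²/(6.5 × 10^-4) = 1.70 × 10^-1 M

C₀ = 1.7 × 10^-1 M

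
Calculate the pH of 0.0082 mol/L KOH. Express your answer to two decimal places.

KOH is a strong base; [OH-] = 0.0082 M.
pOH = -log(0.0082) = 2.09
pH = 14.00 - 2.09 = 11.91

pH = 11.91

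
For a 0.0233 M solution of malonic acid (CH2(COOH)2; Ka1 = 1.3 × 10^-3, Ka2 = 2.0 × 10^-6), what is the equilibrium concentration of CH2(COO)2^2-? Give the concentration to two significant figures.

First ionization gives [H+] ≈ [CH2(COOH)COO-] = 4.89 × 10^-3 M.
Second step: Ka2 = [H+][CH2(COO)2^2-]/[CH2(COOH)COO-] ≈ [CH2(COO)2^2-] (since [H+] ≈ [CH2(COOH)COO-]).
So [CH2(COO)2^2-] ≈ Ka2.

2.0 × 10^-6 M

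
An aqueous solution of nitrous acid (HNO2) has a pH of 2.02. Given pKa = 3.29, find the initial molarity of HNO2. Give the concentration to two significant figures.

C₀ = 1.9 × 10^-1 M

[H+] = 10^(-2.02) = 9.55 × 10^-3 M = x
Ka = 10^(−3.29) = 5.13 × 10^-4
Ka = x²/(C₀ − x) ⇒ C₀ = x + x²/Ka
C₀ = 9.55 × 10^-3 + (9.55 × 10^-3)²/(5.13 × 10^-4) = 1.87 × 10^-1 M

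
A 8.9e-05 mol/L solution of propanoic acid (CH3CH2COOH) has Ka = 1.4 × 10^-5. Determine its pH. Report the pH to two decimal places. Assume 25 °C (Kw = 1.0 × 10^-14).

pH = 4.54

CH3CH2COOH ⇌ CH3CH2COO- + H+
From the ICE table, Ka = [H+]²/(8.9e-05 − [H+]) = 1.4 × 10^-5.
Here C₀/Ka ≈ 6.36, so the small-[H+] approximation fails. Use the quadratic:
[H+] = [−1.4e-05 + √(1.4e-05² + 4.98e-09)]/2 = 2.90 × 10^-5 M
pH = −log[H+] = −log(2.90 × 10^-5) = 4.54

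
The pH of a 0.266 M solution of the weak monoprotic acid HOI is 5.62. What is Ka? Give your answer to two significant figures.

[H+] = 10^(-5.62) = 2.40 × 10^-6 M
At equilibrium [HA] = 0.266 − 2.40 × 10^-6 = 2.66 × 10^-1 M
Ka = [H+][A-]/[HA] = (2.40 × 10^-6)² / 2.66 × 10^-1 = 2.2 × 10^-11

Ka = 2.2 × 10^-11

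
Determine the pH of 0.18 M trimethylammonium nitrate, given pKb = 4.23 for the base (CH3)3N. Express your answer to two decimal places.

pH = 5.26

(CH3)3NH+ is the conjugate acid of the weak base (CH3)3N.
Kb = 10^(−4.23) = 5.89 × 10^-5
Ka = Kw/Kb = 1.0×10^-14 / 5.89 × 10^-5 = 1.70 × 10^-10
Ka = x²/(0.18 − x) = 1.70 × 10^-10
Neglecting x in the denominator: x = √(1.70 × 10^-10 × 0.18) = 5.53 × 10^-6 M
pH = −log[H+] = −log(5.53 × 10^-6) = 5.26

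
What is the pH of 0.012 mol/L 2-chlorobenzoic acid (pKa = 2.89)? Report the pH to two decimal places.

ClC6H4COOH ⇌ ClC6H4COO- + H+
Ka = 10^(−2.89) = 1.29 × 10^-3
From the ICE table, Ka = [H+]²/(0.012 − [H+]) = 1.29 × 10^-3.
Here C₀/Ka ≈ 9.3, so the small-[H+] approximation fails. Use the quadratic:
[H+] = [−0.00129 + √(0.00129² + 6.19e-05)]/2 = 3.34 × 10^-3 M
pH = −log[H+] = −log(3.34 × 10^-3) = 2.48

pH = 2.48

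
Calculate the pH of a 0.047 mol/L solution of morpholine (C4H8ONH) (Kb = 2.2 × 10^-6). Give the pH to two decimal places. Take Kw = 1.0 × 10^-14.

C4H8ONH + H2O ⇌ C4H8ONH2+ + OH-
Kb = [OH-]²/(0.047 − [OH-]) = 2.2 × 10^-6
Assume [OH-] ≪ 0.047: [OH-] ≈ √(2.2 × 10^-6 × 0.047) = 3.22 × 10^-4 M
([OH-]/C₀ = 0.68% < 5%, so the approximation holds.)
pOH = 3.49, so pH = 14.00 − pOH = 10.51

pH = 10.51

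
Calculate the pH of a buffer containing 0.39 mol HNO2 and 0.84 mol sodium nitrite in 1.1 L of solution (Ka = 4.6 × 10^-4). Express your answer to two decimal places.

pH = 3.67

pKa = −log(4.6 × 10^-4) = 3.337
Using pH = pKa + log([base]/[acid]) with [base]/[acid] = 0.84/0.39:
pH = 3.337 + (+0.333) = 3.67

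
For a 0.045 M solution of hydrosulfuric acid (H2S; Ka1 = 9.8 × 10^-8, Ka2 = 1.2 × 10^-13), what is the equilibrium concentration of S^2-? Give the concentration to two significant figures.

1.2 × 10^-13 M

First ionization gives [H+] ≈ [HS-] = 6.64 × 10^-5 M.
Second step: Ka2 = [H+][S^2-]/[HS-] ≈ [S^2-] (since [H+] ≈ [HS-]).
So [S^2-] ≈ Ka2.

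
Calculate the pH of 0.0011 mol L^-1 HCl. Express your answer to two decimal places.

HCl is a strong acid and dissociates completely, so [H+] = 0.0011 M.
pH = -log(0.0011) = 2.96

pH = 2.96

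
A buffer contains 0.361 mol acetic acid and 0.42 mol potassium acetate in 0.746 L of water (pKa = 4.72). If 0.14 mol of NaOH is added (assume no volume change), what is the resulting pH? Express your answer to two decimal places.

pH = 5.12

After neutralization: n(CH3COOH) = 0.221 mol, n(CH3COO-) = 0.56 mol.
pH = pKa + log(n_CH3COO-/n_CH3COOH) = 4.72 + log(0.56/0.221) = 4.72 + (+0.404)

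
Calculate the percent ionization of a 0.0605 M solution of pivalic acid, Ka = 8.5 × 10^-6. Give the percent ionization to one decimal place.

1.2%

(CH3)3CCOOH ⇌ (CH3)3CCOO- + H+; let x = [H+] at equilibrium.
x ≈ √(Ka·C₀) = √(8.5 × 10^-6 × 0.0605) = 7.17 × 10^-4 M
% ionization = x/C₀ × 100% = 7.17 × 10^-4/0.0605 × 100% = 1.2%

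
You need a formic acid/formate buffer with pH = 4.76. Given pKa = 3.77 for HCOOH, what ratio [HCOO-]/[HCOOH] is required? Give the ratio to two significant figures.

pH = pKa + log(r) ⇒ log(r) = 4.76 − 3.77 = +0.99
r = [HCOO-]/[HCOOH] = 10^(+0.99) = 9.77

ratio = 9.8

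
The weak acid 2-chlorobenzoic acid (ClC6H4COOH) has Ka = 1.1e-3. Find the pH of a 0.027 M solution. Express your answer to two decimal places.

ClC6H4COOH ⇌ ClC6H4COO- + H+
From the ICE table, Ka = [H+]²/(0.027 − [H+]) = 1.1 × 10^-3.
Here C₀/Ka ≈ 24.5, so the small-[H+] approximation fails. Use the quadratic:
[H+] = [−0.0011 + √(0.0011² + 0.000119)]/2 = 4.93 × 10^-3 M
pH = −log(4.93 × 10^-3) = 2.31

pH = 2.31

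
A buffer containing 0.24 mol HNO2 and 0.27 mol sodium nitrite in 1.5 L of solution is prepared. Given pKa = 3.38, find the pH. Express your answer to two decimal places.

pH = 3.43

Henderson–Hasselbalch: pH = pKa + log([NO2-]/[HNO2]) = 3.38 + log(0.27/0.24)
pH = 3.38 + (+0.051) = 3.43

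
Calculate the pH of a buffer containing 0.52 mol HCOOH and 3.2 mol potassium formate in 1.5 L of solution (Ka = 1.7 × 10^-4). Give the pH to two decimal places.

pH = 4.56

pKa = −log(1.7 × 10^-4) = 3.770
Henderson–Hasselbalch: pH = pKa + log([HCOO-]/[HCOOH]) = 3.770 + log(3.2/0.52)
pH = 3.770 + (+0.789) = 4.56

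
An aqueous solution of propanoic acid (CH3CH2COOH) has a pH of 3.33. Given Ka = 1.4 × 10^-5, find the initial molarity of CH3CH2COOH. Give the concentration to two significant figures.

C₀ = 1.6 × 10^-2 M

[H+] = 10^(-3.33) = 4.68 × 10^-4 M = x
Ka = x²/(C₀ − x) ⇒ C₀ = x + x²/Ka
C₀ = 4.68 × 10^-4 + (4.68 × 10^-4)²/(1.4 × 10^-5) = 1.61 × 10^-2 M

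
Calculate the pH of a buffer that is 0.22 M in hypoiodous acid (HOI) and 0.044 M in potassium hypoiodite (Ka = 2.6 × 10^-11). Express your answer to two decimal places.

pKa = −log(2.6 × 10^-11) = 10.585
Using pH = pKa + log([base]/[acid]) with [base]/[acid] = 0.044/0.22:
pH = 10.585 + (-0.699) = 9.89

pH = 9.89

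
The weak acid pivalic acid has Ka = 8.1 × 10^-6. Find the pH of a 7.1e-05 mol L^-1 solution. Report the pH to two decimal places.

pH = 4.69

(CH3)3CCOOH ⇌ (CH3)3CCOO- + H+
Ka = [H+]²/(7.1e-05 − [H+]) = 8.1 × 10^-6
The 5% rule fails; solving [H+]² + Ka·[H+] − Ka·C₀ = 0 exactly:
[H+] = [−8.1e-06 + √(8.1e-06² + 2.3e-09)]/2 = 2.03 × 10^-5 M
pH = −log(2.03 × 10^-5) = 4.69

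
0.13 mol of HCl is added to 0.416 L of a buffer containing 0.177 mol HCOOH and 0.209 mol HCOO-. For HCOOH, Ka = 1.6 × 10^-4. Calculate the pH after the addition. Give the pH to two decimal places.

Added H+ converts HCOO- to HCOOH: HCOOH → 0.307 mol, HCOO- → 0.079 mol.
pKa = −log(1.6 × 10^-4) = 3.796
Henderson–Hasselbalch with mole ratio 0.079/0.307: pH = 3.796 + (-0.590)

pH = 3.21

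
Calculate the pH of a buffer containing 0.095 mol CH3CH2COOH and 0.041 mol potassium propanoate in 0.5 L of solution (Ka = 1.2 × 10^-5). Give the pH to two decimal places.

pKa = −log(1.2 × 10^-5) = 4.921
Using pH = pKa + log([base]/[acid]) with [base]/[acid] = 0.041/0.095:
pH = 4.921 + (-0.365) = 4.56

pH = 4.56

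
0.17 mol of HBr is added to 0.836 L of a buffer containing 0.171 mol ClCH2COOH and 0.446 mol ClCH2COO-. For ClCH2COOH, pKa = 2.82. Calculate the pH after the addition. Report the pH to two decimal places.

Added H+ converts ClCH2COO- to ClCH2COOH: ClCH2COOH → 0.341 mol, ClCH2COO- → 0.276 mol.
pH = pKa + log([A⁻]/[HA]) = 2.82 + log(0.276/0.341) = 2.82 -0.092

pH = 2.73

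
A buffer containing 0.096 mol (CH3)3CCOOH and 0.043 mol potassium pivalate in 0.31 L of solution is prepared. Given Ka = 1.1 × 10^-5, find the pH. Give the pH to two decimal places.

pKa = −log(1.1 × 10^-5) = 4.959
pH = pKa + log([A⁻]/[HA]) = 4.959 + log(0.043/0.096)
pH = 4.959 + (-0.349) = 4.61

pH = 4.61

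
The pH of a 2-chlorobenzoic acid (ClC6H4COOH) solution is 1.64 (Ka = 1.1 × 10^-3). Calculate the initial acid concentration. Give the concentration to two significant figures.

[H+] = 10^(-1.64) = 2.29 × 10^-2 M = x
Ka = x²/(C₀ − x) ⇒ C₀ = x + x²/Ka
C₀ = 2.29 × 10^-2 + (2.29 × 10^-2)²/(1.1 × 10^-3) = 5.00 × 10^-1 M

C₀ = 5.0 × 10^-1 M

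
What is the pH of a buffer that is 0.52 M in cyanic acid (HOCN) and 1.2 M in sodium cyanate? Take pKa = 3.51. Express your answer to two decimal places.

pH = 3.87

Henderson–Hasselbalch: pH = pKa + log([OCN-]/[HOCN]) = 3.51 + log(1.2/0.52)
pH = 3.51 + (+0.363) = 3.87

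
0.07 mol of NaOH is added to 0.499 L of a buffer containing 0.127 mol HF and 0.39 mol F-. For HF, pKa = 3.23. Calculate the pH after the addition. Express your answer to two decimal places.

pH = 4.14

After neutralization: n(HF) = 0.057 mol, n(F-) = 0.46 mol.
pH = pKa + log([A⁻]/[HA]) = 3.23 + log(0.46/0.057) = 3.23 +0.907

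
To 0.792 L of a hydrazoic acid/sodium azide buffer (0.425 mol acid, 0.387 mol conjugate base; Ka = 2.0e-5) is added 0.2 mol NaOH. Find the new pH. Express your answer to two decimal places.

pH = 5.12

After neutralization: n(HN3) = 0.225 mol, n(N3-) = 0.587 mol.
pKa = −log(2.0 × 10^-5) = 4.699
pH = pKa + log(n_N3-/n_HN3) = 4.699 + log(0.587/0.225) = 4.699 + (+0.416)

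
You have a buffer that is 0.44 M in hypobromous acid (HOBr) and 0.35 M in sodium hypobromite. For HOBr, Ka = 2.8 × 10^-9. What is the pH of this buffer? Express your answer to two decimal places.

pH = 8.45

pKa = −log(2.8 × 10^-9) = 8.553
Using pH = pKa + log([base]/[acid]) with [base]/[acid] = 0.35/0.44:
pH = 8.553 + (-0.099) = 8.45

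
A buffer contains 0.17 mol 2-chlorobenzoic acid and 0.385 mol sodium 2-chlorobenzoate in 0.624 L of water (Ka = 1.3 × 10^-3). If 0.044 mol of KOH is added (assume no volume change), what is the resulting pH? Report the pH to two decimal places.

pH = 3.42

After neutralization: n(ClC6H4COOH) = 0.126 mol, n(ClC6H4COO-) = 0.429 mol.
pKa = −log(1.3 × 10^-3) = 2.886
pH = pKa + log(n_ClC6H4COO-/n_ClC6H4COOH) = 2.886 + log(0.429/0.126) = 2.886 + (+0.532)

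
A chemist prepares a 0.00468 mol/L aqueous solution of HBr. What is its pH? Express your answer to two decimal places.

HBr is a strong acid and dissociates completely, so [H+] = 0.00468 M.
pH = -log(0.00468) = 2.33

pH = 2.33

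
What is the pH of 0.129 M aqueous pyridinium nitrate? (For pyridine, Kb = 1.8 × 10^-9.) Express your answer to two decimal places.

C5H5NH+ is the conjugate acid of the weak base C5H5N.
Ka = Kw/Kb = 1.0×10^-14 / 1.8 × 10^-9 = 5.56 × 10^-6
From the ICE table, Ka = x²/(0.129 − x) = 5.56 × 10^-6.
Neglecting x in the denominator: x = √(5.56 × 10^-6 × 0.129) = 8.47 × 10^-4 M
(x/C₀ = 0.66% < 5%, so the approximation holds.)
pH = −log(8.47 × 10^-4) = 3.07

pH = 3.07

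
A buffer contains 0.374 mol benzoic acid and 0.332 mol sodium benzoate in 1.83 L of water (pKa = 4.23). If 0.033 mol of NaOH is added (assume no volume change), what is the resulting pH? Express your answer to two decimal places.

After neutralization: n(C6H5COOH) = 0.341 mol, n(C6H5COO-) = 0.365 mol.
Henderson–Hasselbalch with mole ratio 0.365/0.341: pH = 4.23 + (+0.030)

pH = 4.26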